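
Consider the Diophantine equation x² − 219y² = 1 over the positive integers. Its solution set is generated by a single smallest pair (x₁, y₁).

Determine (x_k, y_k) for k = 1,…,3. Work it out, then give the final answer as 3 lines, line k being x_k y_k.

74 5
10951 740
1620674 109515

[14; 1,3,1,28] for √219; ℓ=4 ⇒ convergent index 3
i=0: a=14 ⇒ p=14, q=1
i=1: a=1 ⇒ p=15, q=1
i=2: a=3 ⇒ p=59, q=4
i=3: a=1 ⇒ p=74, q=5
→ (74, 5).  Check: 74²=5476, 219·5²=5475, difference 1.
n=2: (74,5)∘(74,5) = (74·74+219·5·5, 74·5+5·74) = (10951,740)
n=3: (10951,740)∘(74,5) = (74·10951+219·5·740, 74·740+5·10951) = (1620674,109515)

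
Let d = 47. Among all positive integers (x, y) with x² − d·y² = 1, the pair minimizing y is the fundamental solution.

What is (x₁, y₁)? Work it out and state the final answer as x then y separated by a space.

d=47: √d = [6; 1,5,1,12] (ℓ=4, even), read p_3/q_3
step 0: (6, 1)  from 6·(1,0) + (0,1)
…
step 2: (41, 6)  from 5·(7,1) + (6,1)
step 3: (48, 7)  from 1·(41,6) + (7,1)
→ (48, 7).  Check: 48²=2304, 47·7²=2303, difference 1.

48 7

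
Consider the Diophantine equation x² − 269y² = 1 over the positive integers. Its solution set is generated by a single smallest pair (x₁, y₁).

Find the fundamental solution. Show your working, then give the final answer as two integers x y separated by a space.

√269 → a₀=16, period (2,2,32); ℓ=3 odd so k=5
step 0: (16, 1)  from 16·(1,0) + (0,1)
step 1: (33, 2)  from 2·(16,1) + (1,0)
step 2: (82, 5)  from 2·(33,2) + (16,1)
…
step 4: (5396, 329)  from 2·(2657,162) + (82,5)
step 5: (13449, 820)  from 2·(5396,329) + (2657,162)
(x₁, y₁) = (13449, 820);  13449² − 269·820² = 1 ✓

13449 820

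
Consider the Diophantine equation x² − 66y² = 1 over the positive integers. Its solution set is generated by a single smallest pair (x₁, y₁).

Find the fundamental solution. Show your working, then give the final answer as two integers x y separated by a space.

[8; 8,16] for √66; ℓ=2 ⇒ convergent index 1
a_0=8:  p_0=8·1+0=8,  q_0=8·0+1=1
a_1=8:  p_1=8·8+1=65,  q_1=8·1+0=8
fundamental: x₁=65, y₁=8  (since 4225 − 66·64 = 1)

65 8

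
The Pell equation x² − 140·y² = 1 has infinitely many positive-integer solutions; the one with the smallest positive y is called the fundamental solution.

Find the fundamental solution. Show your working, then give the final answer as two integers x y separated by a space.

71 6

√140 → a₀=11, period (1,4,1,22); ℓ=4 even so k=3
a_0=11:  p_0=11·1+0=11,  q_0=11·0+1=1
…
a_2=4:  p_2=4·12+11=59,  q_2=4·1+1=5
a_3=1:  p_3=1·59+12=71,  q_3=1·5+1=6
fundamental: x₁=71, y₁=6  (since 5041 − 140·36 = 1)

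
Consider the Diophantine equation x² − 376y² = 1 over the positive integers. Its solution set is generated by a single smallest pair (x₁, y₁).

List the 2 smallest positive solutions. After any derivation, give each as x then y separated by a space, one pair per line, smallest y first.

2143295 110532
9187426914049 473805365880

d=376: √d = [19; 2,1,1,3,1,…,1,2,38] (ℓ=16, even), read p_15/q_15
step 0: (19, 1)  from 19·(1,0) + (0,1)
step 1: (39, 2)  from 2·(19,1) + (1,0)
…
step 3: (97, 5)  from 1·(58,3) + (39,2)
…
step 6: (1241, 64)  from 2·(446,23) + (349,18)
…
step 10: (70621, 3642)  from 2·(28834,1487) + (12953,668)
…
step 12: (368986, 19029)  from 3·(99455,5129) + (70621,3642)
…
step 14: (837427, 43187)  from 1·(468441,24158) + (368986,19029)
step 15: (2143295, 110532)  from 2·(837427,43187) + (468441,24158)
→ (2143295, 110532).  Check: 2143295²=4593713457025, 376·110532²=4593713457024, difference 1.
k=2:  x_2 = 2143295·2143295+376·110532·110532 = 9187426914049,  y_2 = 2143295·110532+110532·2143295 = 473805365880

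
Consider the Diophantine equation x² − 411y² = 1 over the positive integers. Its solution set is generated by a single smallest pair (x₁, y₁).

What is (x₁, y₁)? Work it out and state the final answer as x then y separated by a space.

49730 2453

√411 → a₀=20, period (3,1,1,1,19,1,1,1,3,40); ℓ=10 even so k=9
a_0=20:  p_0=20·1+0=20,  q_0=20·0+1=1
a_1=3:  p_1=3·20+1=61,  q_1=3·1+0=3
a_2=1:  p_2=1·61+20=81,  q_2=1·3+1=4
…
a_8=1:  p_8=1·8981+4602=13583,  q_8=1·443+227=670
a_9=3:  p_9=3·13583+8981=49730,  q_9=3·670+443=2453
→ (49730, 2453).  Check: 49730²=2473072900, 411·2453²=2473072899, difference 1.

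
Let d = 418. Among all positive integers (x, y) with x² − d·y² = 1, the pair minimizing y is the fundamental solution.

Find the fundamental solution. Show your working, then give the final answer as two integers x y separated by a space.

33857 1656

[20; 2,4,20,4,2,40] for √418; ℓ=6 ⇒ convergent index 5
k=0  a_k=20  p_k/q_k = 20/1
k=1  a_k=2  p_k/q_k = 41/2
k=2  a_k=4  p_k/q_k = 184/9
k=3  a_k=20  p_k/q_k = 3721/182
k=4  a_k=4  p_k/q_k = 15068/737
k=5  a_k=2  p_k/q_k = 33857/1656
(x₁, y₁) = (33857, 1656);  33857² − 418·1656² = 1 ✓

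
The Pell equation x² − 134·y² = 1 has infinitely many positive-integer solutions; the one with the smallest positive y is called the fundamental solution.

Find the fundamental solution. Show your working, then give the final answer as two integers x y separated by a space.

√134 = [11; 1,1,2,1,3,…,1,1,22, …], period ℓ=14 (even) → k=13
a_0=11:  p_0=11·1+0=11,  q_0=11·0+1=1
…
a_2=1:  p_2=1·12+11=23,  q_2=1·1+1=2
…
a_5=3:  p_5=3·81+58=301,  q_5=3·7+5=26
…
a_7=10:  p_7=10·382+301=4121,  q_7=10·33+26=356
a_8=1:  p_8=1·4121+382=4503,  q_8=1·356+33=389
a_9=3:  p_9=3·4503+4121=17630,  q_9=3·389+356=1523
a_10=1:  p_10=1·17630+4503=22133,  q_10=1·1523+389=1912
…
a_12=1:  p_12=1·61896+22133=84029,  q_12=1·5347+1912=7259
a_13=1:  p_13=1·84029+61896=145925,  q_13=1·7259+5347=12606
fundamental: x₁=145925, y₁=12606  (since 21294105625 − 134·158911236 = 1)

145925 12606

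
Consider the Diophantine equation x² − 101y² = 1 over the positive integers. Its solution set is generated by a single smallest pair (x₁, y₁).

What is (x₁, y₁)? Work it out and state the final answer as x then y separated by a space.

d=101: √d = [10; 20] (ℓ=1, odd), read p_1/q_1
k=0  a_k=10  p_k/q_k = 10/1
k=1  a_k=20  p_k/q_k = 201/20
fundamental: x₁=201, y₁=20  (since 40401 − 101·400 = 1)

201 20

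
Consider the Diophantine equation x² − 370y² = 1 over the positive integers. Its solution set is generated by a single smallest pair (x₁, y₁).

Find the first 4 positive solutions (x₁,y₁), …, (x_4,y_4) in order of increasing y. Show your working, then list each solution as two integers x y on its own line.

[19; 4,4,38] for √370; ℓ=3 ⇒ convergent index 5
step 0: (19, 1)  from 19·(1,0) + (0,1)
step 1: (77, 4)  from 4·(19,1) + (1,0)
step 2: (327, 17)  from 4·(77,4) + (19,1)
step 3: (12503, 650)  from 38·(327,17) + (77,4)
step 4: (50339, 2617)  from 4·(12503,650) + (327,17)
step 5: (213859, 11118)  from 4·(50339,2617) + (12503,650)
fundamental: x₁=213859, y₁=11118  (since 45735671881 − 370·123609924 = 1)
k=2:  x_2 = 213859·213859+370·11118·11118 = 91471343761,  y_2 = 213859·11118+11118·213859 = 4755368724
k=3:  x_3 = 213859·91471343761+370·11118·4755368724 = 39123940210553539,  y_3 = 213859·4755368724+11118·91471343761 = 2033956799880714
k=4:  x_4 = 213859·39123940210553539+370·11118·2033956799880714 = 16734013458886067250241,  y_4 = 213859·2033956799880714+11118·39123940210553539 = 869959934526623861928

213859 11118
91471343761 4755368724
39123940210553539 2033956799880714
16734013458886067250241 869959934526623861928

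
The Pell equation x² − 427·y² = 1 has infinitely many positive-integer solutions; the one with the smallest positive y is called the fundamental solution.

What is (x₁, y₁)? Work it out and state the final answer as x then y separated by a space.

√427 → a₀=20, period (1,1,1,40); ℓ=4 even so k=3
i=0: a=20 ⇒ p=20, q=1
…
i=2: a=1 ⇒ p=41, q=2
i=3: a=1 ⇒ p=62, q=3
(x₁, y₁) = (62, 3);  62² − 427·3² = 1 ✓

62 3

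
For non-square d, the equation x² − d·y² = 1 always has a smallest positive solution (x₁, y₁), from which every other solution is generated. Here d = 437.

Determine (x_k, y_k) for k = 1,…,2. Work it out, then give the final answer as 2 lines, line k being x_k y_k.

4599 220
42301601 2023560

[20; 1,9,2,9,1,40] for √437; ℓ=6 ⇒ convergent index 5
a_0=20:  p_0=20·1+0=20,  q_0=20·0+1=1
…
a_2=9:  p_2=9·21+20=209,  q_2=9·1+1=10
a_3=2:  p_3=2·209+21=439,  q_3=2·10+1=21
a_4=9:  p_4=9·439+209=4160,  q_4=9·21+10=199
a_5=1:  p_5=1·4160+439=4599,  q_5=1·199+21=220
→ (4599, 220).  Check: 4599²=21150801, 437·220²=21150800, difference 1.
k=2:  x_2 = 4599·4599+437·220·220 = 42301601,  y_2 = 4599·220+220·4599 = 2023560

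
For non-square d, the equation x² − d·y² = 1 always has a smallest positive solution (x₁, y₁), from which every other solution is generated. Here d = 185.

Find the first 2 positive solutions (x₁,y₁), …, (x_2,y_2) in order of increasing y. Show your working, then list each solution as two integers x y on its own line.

9249 680
171088001 12578640

[13; 1,1,1,1,26] for √185; ℓ=5 ⇒ convergent index 9
step 0: (13, 1)  from 13·(1,0) + (0,1)
…
step 3: (41, 3)  from 1·(27,2) + (14,1)
step 4: (68, 5)  from 1·(41,3) + (27,2)
…
step 7: (3686, 271)  from 1·(1877,138) + (1809,133)
step 8: (5563, 409)  from 1·(3686,271) + (1877,138)
step 9: (9249, 680)  from 1·(5563,409) + (3686,271)
fundamental: x₁=9249, y₁=680  (since 85544001 − 185·462400 = 1)
(x_2, y_2) = (9249·9249 + 185·680·680, 9249·680 + 680·9249) = (171088001, 12578640)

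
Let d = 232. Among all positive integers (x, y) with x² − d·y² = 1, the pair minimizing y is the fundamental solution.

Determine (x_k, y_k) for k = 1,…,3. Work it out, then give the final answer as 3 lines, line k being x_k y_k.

19603 1287
768555217 50458122
30131975818099 1978261129845

d=232: √d = [15; 4,3,7,3,4,30] (ℓ=6, even), read p_5/q_5
a_0=15:  p_0=15·1+0=15,  q_0=15·0+1=1
…
a_4=3:  p_4=3·1447+198=4539,  q_4=3·95+13=298
a_5=4:  p_5=4·4539+1447=19603,  q_5=4·298+95=1287
(x₁, y₁) = (19603, 1287);  19603² − 232·1287² = 1 ✓
(19603+1287√232)^2 = 768555217 + 50458122√232
(19603+1287√232)^3 = 30131975818099 + 1978261129845√232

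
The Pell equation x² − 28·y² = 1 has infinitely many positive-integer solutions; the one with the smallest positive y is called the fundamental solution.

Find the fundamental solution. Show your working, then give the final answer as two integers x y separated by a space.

d=28: √d = [5; 3,2,3,10] (ℓ=4, even), read p_3/q_3
step 0: (5, 1)  from 5·(1,0) + (0,1)
step 1: (16, 3)  from 3·(5,1) + (1,0)
step 2: (37, 7)  from 2·(16,3) + (5,1)
step 3: (127, 24)  from 3·(37,7) + (16,3)
→ (127, 24).  Check: 127²=16129, 28·24²=16128, difference 1.

127 24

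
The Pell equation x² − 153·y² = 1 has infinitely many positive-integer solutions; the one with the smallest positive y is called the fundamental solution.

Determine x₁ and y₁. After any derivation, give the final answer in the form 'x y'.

√153 = [12; 2,1,2,2,2,1,2,24, …], period ℓ=8 (even) → k=7
step 0: (12, 1)  from 12·(1,0) + (0,1)
…
step 2: (37, 3)  from 1·(25,2) + (12,1)
…
step 4: (235, 19)  from 2·(99,8) + (37,3)
…
step 6: (804, 65)  from 1·(569,46) + (235,19)
step 7: (2177, 176)  from 2·(804,65) + (569,46)
(x₁, y₁) = (2177, 176);  2177² − 153·176² = 1 ✓

2177 176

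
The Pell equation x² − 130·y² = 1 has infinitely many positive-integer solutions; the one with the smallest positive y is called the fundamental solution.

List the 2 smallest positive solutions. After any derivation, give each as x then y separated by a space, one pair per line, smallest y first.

√130 → a₀=11, period (2,2,22); ℓ=3 odd so k=5
step 0: (11, 1)  from 11·(1,0) + (0,1)
…
step 2: (57, 5)  from 2·(23,2) + (11,1)
…
step 4: (2611, 229)  from 2·(1277,112) + (57,5)
step 5: (6499, 570)  from 2·(2611,229) + (1277,112)
fundamental: x₁=6499, y₁=570  (since 42237001 − 130·324900 = 1)
(x_2, y_2) = (6499·6499 + 130·570·570, 6499·570 + 570·6499) = (84474001, 7408860)

6499 570
84474001 7408860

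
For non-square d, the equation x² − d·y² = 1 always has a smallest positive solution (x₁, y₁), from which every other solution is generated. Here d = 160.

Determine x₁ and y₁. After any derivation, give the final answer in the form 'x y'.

[12; 1,1,1,5,1,1,1,24] for √160; ℓ=8 ⇒ convergent index 7
a_0=12:  p_0=12·1+0=12,  q_0=12·0+1=1
…
a_2=1:  p_2=1·13+12=25,  q_2=1·1+1=2
a_3=1:  p_3=1·25+13=38,  q_3=1·2+1=3
…
a_5=1:  p_5=1·215+38=253,  q_5=1·17+3=20
a_6=1:  p_6=1·253+215=468,  q_6=1·20+17=37
a_7=1:  p_7=1·468+253=721,  q_7=1·37+20=57
(x₁, y₁) = (721, 57);  721² − 160·57² = 1 ✓

721 57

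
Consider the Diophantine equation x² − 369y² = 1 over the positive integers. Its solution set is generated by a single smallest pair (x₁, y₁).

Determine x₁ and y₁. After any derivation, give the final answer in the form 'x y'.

d=369: √d = [19; 4,1,3,2,7,4,7,2,3,1,4,38] (ℓ=12, even), read p_11/q_11
i=0: a=19 ⇒ p=19, q=1
…
i=3: a=3 ⇒ p=365, q=19
…
i=5: a=7 ⇒ p=6147, q=320
i=6: a=4 ⇒ p=25414, q=1323
…
i=8: a=2 ⇒ p=393504, q=20485
i=9: a=3 ⇒ p=1364557, q=71036
i=10: a=1 ⇒ p=1758061, q=91521
i=11: a=4 ⇒ p=8396801, q=437120
→ (8396801, 437120).  Check: 8396801²=70506267033601, 369·437120²=70506267033600, difference 1.

8396801 437120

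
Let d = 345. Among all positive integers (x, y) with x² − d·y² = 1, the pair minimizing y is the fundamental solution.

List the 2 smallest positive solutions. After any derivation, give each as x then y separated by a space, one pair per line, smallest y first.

√345 → a₀=18, period (1,1,2,1,6,1,2,1,1,36); ℓ=10 even so k=9
k=0  a_k=18  p_k/q_k = 18/1
k=1  a_k=1  p_k/q_k = 19/1
k=2  a_k=1  p_k/q_k = 37/2
…
k=4  a_k=1  p_k/q_k = 130/7
…
k=6  a_k=1  p_k/q_k = 1003/54
k=7  a_k=2  p_k/q_k = 2879/155
k=8  a_k=1  p_k/q_k = 3882/209
k=9  a_k=1  p_k/q_k = 6761/364
→ (6761, 364).  Check: 6761²=45711121, 345·364²=45711120, difference 1.
(x_2, y_2) = (6761·6761 + 345·364·364, 6761·364 + 364·6761) = (91422241, 4922008)

6761 364
91422241 4922008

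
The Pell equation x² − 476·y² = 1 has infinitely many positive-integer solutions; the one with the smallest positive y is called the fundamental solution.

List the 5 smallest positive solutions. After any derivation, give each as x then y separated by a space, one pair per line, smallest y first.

28799 1320
1658764801 76029360
95541534979199 4379139075960
5503001330073139201 252229652421114720
316961870514011136719999 14527923515772226566600

d=476: √d = [21; 1,4,2,10,2,4,1,42] (ℓ=8, even), read p_7/q_7
step 0: (21, 1)  from 21·(1,0) + (0,1)
step 1: (22, 1)  from 1·(21,1) + (1,0)
step 2: (109, 5)  from 4·(22,1) + (21,1)
step 3: (240, 11)  from 2·(109,5) + (22,1)
step 4: (2509, 115)  from 10·(240,11) + (109,5)
step 5: (5258, 241)  from 2·(2509,115) + (240,11)
step 6: (23541, 1079)  from 4·(5258,241) + (2509,115)
step 7: (28799, 1320)  from 1·(23541,1079) + (5258,241)
→ (28799, 1320).  Check: 28799²=829382401, 476·1320²=829382400, difference 1.
(28799+1320√476)^2 = 1658764801 + 76029360√476
(28799+1320√476)^3 = 95541534979199 + 4379139075960√476
(28799+1320√476)^4 = 5503001330073139201 + 252229652421114720√476
(28799+1320√476)^5 = 316961870514011136719999 + 14527923515772226566600√476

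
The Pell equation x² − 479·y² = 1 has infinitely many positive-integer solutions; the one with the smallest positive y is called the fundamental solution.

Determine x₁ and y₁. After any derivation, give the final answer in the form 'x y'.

2989440 136591

[21; 1,7,1,3,2,21,2,3,1,7,1,42] for √479; ℓ=12 ⇒ convergent index 11
k=0  a_k=21  p_k/q_k = 21/1
k=1  a_k=1  p_k/q_k = 22/1
…
k=4  a_k=3  p_k/q_k = 766/35
k=5  a_k=2  p_k/q_k = 1729/79
k=6  a_k=21  p_k/q_k = 37075/1694
…
k=8  a_k=3  p_k/q_k = 264712/12095
k=9  a_k=1  p_k/q_k = 340591/15562
k=10  a_k=7  p_k/q_k = 2648849/121029
k=11  a_k=1  p_k/q_k = 2989440/136591
→ (2989440, 136591).  Check: 2989440²=8936751513600, 479·136591²=8936751513599, difference 1.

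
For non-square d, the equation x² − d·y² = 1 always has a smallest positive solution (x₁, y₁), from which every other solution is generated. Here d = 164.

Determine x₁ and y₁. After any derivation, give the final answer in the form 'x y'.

2049 160

√164 → a₀=12, period (1,4,6,4,1,24); ℓ=6 even so k=5
i=0: a=12 ⇒ p=12, q=1
…
i=3: a=6 ⇒ p=397, q=31
i=4: a=4 ⇒ p=1652, q=129
i=5: a=1 ⇒ p=2049, q=160
fundamental: x₁=2049, y₁=160  (since 4198401 − 164·25600 = 1)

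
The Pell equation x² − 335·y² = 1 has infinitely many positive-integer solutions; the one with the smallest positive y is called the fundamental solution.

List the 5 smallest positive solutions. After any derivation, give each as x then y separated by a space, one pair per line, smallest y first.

604 33
729631 39864
881393644 48155679
1064722792321 58172020368
1286184251730124 70271752448865

[18; 3,3,3,36] for √335; ℓ=4 ⇒ convergent index 3
a_0=18:  p_0=18·1+0=18,  q_0=18·0+1=1
a_1=3:  p_1=3·18+1=55,  q_1=3·1+0=3
a_2=3:  p_2=3·55+18=183,  q_2=3·3+1=10
a_3=3:  p_3=3·183+55=604,  q_3=3·10+3=33
fundamental: x₁=604, y₁=33  (since 364816 − 335·1089 = 1)
k=2:  x_2 = 604·604+335·33·33 = 729631,  y_2 = 604·33+33·604 = 39864
k=3:  x_3 = 604·729631+335·33·39864 = 881393644,  y_3 = 604·39864+33·729631 = 48155679
k=4:  x_4 = 604·881393644+335·33·48155679 = 1064722792321,  y_4 = 604·48155679+33·881393644 = 58172020368
k=5:  x_5 = 604·1064722792321+335·33·58172020368 = 1286184251730124,  y_5 = 604·58172020368+33·1064722792321 = 70271752448865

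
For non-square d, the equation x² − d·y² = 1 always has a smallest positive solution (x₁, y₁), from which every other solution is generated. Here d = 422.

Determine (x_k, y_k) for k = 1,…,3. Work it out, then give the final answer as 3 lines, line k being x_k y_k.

√422 → a₀=20, period (1,1,5,2,1,…,1,1,40); ℓ=14 even so k=13
k=0  a_k=20  p_k/q_k = 20/1
…
k=2  a_k=1  p_k/q_k = 41/2
k=3  a_k=5  p_k/q_k = 226/11
…
k=12  a_k=1  p_k/q_k = 3810680/185501
k=13  a_k=1  p_k/q_k = 7022501/341850
→ (7022501, 341850).  Check: 7022501²=49315520295001, 422·341850²=49315520295000, difference 1.
(7022501+341850√422)^2 = 98631040590001 + 4801283933700√422
(7022501+341850√422)^3 = 1385273162348638202501 + 67434042451384025550√422

7022501 341850
98631040590001 4801283933700
1385273162348638202501 67434042451384025550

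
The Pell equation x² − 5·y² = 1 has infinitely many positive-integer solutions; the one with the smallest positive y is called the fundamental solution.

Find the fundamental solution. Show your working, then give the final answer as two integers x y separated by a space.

9 4

√5 = [2; 4, …], period ℓ=1 (odd) → k=1
step 0: (2, 1)  from 2·(1,0) + (0,1)
step 1: (9, 4)  from 4·(2,1) + (1,0)
fundamental: x₁=9, y₁=4  (since 81 − 5·16 = 1)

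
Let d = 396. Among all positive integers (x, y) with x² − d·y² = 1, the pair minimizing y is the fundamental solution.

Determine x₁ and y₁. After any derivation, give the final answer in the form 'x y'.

199 10

[19; 1,8,1,38] for √396; ℓ=4 ⇒ convergent index 3
i=0: a=19 ⇒ p=19, q=1
…
i=2: a=8 ⇒ p=179, q=9
i=3: a=1 ⇒ p=199, q=10
(x₁, y₁) = (199, 10);  199² − 396·10² = 1 ✓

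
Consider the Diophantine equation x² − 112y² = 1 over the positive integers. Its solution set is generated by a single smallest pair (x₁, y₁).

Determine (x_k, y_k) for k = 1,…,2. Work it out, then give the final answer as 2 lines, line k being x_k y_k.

√112 = [10; 1,1,2,1,1,20, …], period ℓ=6 (even) → k=5
i=0: a=10 ⇒ p=10, q=1
i=1: a=1 ⇒ p=11, q=1
i=2: a=1 ⇒ p=21, q=2
i=3: a=2 ⇒ p=53, q=5
i=4: a=1 ⇒ p=74, q=7
i=5: a=1 ⇒ p=127, q=12
fundamental: x₁=127, y₁=12  (since 16129 − 112·144 = 1)
(127+12√112)^2 = 32257 + 3048√112

127 12
32257 3048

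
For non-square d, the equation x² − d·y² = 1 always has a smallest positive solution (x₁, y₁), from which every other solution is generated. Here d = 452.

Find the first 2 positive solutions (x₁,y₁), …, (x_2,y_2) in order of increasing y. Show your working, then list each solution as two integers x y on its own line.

1204353 56648
2900932297217 136448377488

[21; 3,1,5,3,10,3,5,1,3,42] for √452; ℓ=10 ⇒ convergent index 9
a_0=21:  p_0=21·1+0=21,  q_0=21·0+1=1
a_1=3:  p_1=3·21+1=64,  q_1=3·1+0=3
…
a_8=1:  p_8=1·263904+49579=313483,  q_8=1·12413+2332=14745
a_9=3:  p_9=3·313483+263904=1204353,  q_9=3·14745+12413=56648
(x₁, y₁) = (1204353, 56648);  1204353² − 452·56648² = 1 ✓
(1204353+56648√452)^2 = 2900932297217 + 136448377488√452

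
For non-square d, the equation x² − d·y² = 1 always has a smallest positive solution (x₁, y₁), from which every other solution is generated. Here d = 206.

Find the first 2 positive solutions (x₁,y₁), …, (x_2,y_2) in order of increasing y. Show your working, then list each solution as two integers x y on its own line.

d=206: √d = [14; 2,1,5,14,5,1,2,28] (ℓ=8, even), read p_7/q_7
step 0: (14, 1)  from 14·(1,0) + (0,1)
step 1: (29, 2)  from 2·(14,1) + (1,0)
…
step 3: (244, 17)  from 5·(43,3) + (29,2)
step 4: (3459, 241)  from 14·(244,17) + (43,3)
…
step 6: (20998, 1463)  from 1·(17539,1222) + (3459,241)
step 7: (59535, 4148)  from 2·(20998,1463) + (17539,1222)
→ (59535, 4148).  Check: 59535²=3544416225, 206·4148²=3544416224, difference 1.
(x_2, y_2) = (59535·59535 + 206·4148·4148, 59535·4148 + 4148·59535) = (7088832449, 493902360)

59535 4148
7088832449 493902360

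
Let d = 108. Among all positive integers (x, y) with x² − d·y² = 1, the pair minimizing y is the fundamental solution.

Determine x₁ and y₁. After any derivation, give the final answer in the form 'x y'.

1351 130

[10; 2,1,1,4,1,1,2,20] for √108; ℓ=8 ⇒ convergent index 7
i=0: a=10 ⇒ p=10, q=1
…
i=3: a=1 ⇒ p=52, q=5
i=4: a=4 ⇒ p=239, q=23
i=5: a=1 ⇒ p=291, q=28
i=6: a=1 ⇒ p=530, q=51
i=7: a=2 ⇒ p=1351, q=130
fundamental: x₁=1351, y₁=130  (since 1825201 − 108·16900 = 1)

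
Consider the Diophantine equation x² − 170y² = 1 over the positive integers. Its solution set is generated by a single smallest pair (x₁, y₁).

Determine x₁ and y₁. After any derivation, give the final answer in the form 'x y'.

339 26

[13; 26] for √170; ℓ=1 ⇒ convergent index 1
a_0=13:  p_0=13·1+0=13,  q_0=13·0+1=1
a_1=26:  p_1=26·13+1=339,  q_1=26·1+0=26
fundamental: x₁=339, y₁=26  (since 114921 − 170·676 = 1)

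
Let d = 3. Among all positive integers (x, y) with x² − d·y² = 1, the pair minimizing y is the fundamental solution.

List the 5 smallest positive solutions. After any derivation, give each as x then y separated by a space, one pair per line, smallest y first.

2 1
7 4
26 15
97 56
362 209

√3 = [1; 1,2, …], period ℓ=2 (even) → k=1
i=0: a=1 ⇒ p=1, q=1
i=1: a=1 ⇒ p=2, q=1
→ (2, 1).  Check: 2²=4, 3·1²=3, difference 1.
n=2: (2,1)∘(2,1) = (2·2+3·1·1, 2·1+1·2) = (7,4)
n=3: (7,4)∘(2,1) = (2·7+3·1·4, 2·4+1·7) = (26,15)
n=4: (26,15)∘(2,1) = (2·26+3·1·15, 2·15+1·26) = (97,56)
n=5: (97,56)∘(2,1) = (2·97+3·1·56, 2·56+1·97) = (362,209)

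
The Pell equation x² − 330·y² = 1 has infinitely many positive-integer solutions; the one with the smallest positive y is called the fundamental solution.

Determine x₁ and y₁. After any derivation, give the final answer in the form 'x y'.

[18; 6,36] for √330; ℓ=2 ⇒ convergent index 1
k=0  a_k=18  p_k/q_k = 18/1
k=1  a_k=6  p_k/q_k = 109/6
→ (109, 6).  Check: 109²=11881, 330·6²=11880, difference 1.

109 6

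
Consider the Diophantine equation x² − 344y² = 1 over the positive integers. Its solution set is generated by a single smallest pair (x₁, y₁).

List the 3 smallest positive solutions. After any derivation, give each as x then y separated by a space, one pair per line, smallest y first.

d=344: √d = [18; 1,1,4,1,3,1,4,1,1,36] (ℓ=10, even), read p_9/q_9
i=0: a=18 ⇒ p=18, q=1
i=1: a=1 ⇒ p=19, q=1
i=2: a=1 ⇒ p=37, q=2
i=3: a=4 ⇒ p=167, q=9
…
i=5: a=3 ⇒ p=779, q=42
i=6: a=1 ⇒ p=983, q=53
i=7: a=4 ⇒ p=4711, q=254
i=8: a=1 ⇒ p=5694, q=307
i=9: a=1 ⇒ p=10405, q=561
(x₁, y₁) = (10405, 561);  10405² − 344·561² = 1 ✓
(10405+561√344)^2 = 216528049 + 11674410√344
(10405+561√344)^3 = 4505948689285 + 242944471539√344

10405 561
216528049 11674410
4505948689285 242944471539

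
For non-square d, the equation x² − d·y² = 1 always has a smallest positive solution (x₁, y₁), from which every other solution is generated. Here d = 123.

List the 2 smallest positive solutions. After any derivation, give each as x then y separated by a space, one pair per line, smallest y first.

122 11
29767 2684

√123 = [11; 11,22, …], period ℓ=2 (even) → k=1
step 0: (11, 1)  from 11·(1,0) + (0,1)
step 1: (122, 11)  from 11·(11,1) + (1,0)
(x₁, y₁) = (122, 11);  122² − 123·11² = 1 ✓
(122+11√123)^2 = 29767 + 2684√123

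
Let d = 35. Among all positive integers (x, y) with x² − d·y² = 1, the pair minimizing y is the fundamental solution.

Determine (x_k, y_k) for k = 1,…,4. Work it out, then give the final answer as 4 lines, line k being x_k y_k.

√35 = [5; 1,10, …], period ℓ=2 (even) → k=1
step 0: (5, 1)  from 5·(1,0) + (0,1)
step 1: (6, 1)  from 1·(5,1) + (1,0)
→ (6, 1).  Check: 6²=36, 35·1²=35, difference 1.
(6+1√35)^2 = 71 + 12√35
(6+1√35)^3 = 846 + 143√35
(6+1√35)^4 = 10081 + 1704√35

6 1
71 12
846 143
10081 1704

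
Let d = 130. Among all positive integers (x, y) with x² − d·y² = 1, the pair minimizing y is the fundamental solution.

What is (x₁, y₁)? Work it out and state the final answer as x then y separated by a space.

6499 570

√130 → a₀=11, period (2,2,22); ℓ=3 odd so k=5
k=0  a_k=11  p_k/q_k = 11/1
…
k=2  a_k=2  p_k/q_k = 57/5
…
k=4  a_k=2  p_k/q_k = 2611/229
k=5  a_k=2  p_k/q_k = 6499/570
→ (6499, 570).  Check: 6499²=42237001, 130·570²=42237000, difference 1.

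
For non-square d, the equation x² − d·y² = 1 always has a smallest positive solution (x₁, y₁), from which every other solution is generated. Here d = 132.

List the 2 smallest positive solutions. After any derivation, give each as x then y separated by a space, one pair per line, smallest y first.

√132 → a₀=11, period (2,22); ℓ=2 even so k=1
a_0=11:  p_0=11·1+0=11,  q_0=11·0+1=1
a_1=2:  p_1=2·11+1=23,  q_1=2·1+0=2
(x₁, y₁) = (23, 2);  23² − 132·2² = 1 ✓
k=2:  x_2 = 23·23+132·2·2 = 1057,  y_2 = 23·2+2·23 = 92

23 2
1057 92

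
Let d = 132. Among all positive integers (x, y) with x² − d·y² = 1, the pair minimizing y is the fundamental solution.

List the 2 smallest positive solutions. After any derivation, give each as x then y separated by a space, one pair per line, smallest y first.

23 2
1057 92

d=132: √d = [11; 2,22] (ℓ=2, even), read p_1/q_1
step 0: (11, 1)  from 11·(1,0) + (0,1)
step 1: (23, 2)  from 2·(11,1) + (1,0)
→ (23, 2).  Check: 23²=529, 132·2²=528, difference 1.
k=2:  x_2 = 23·23+132·2·2 = 1057,  y_2 = 23·2+2·23 = 92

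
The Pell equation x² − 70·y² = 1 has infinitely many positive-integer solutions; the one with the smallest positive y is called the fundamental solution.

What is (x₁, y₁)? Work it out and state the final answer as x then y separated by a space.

d=70: √d = [8; 2,1,2,1,2,16] (ℓ=6, even), read p_5/q_5
a_0=8:  p_0=8·1+0=8,  q_0=8·0+1=1
…
a_4=1:  p_4=1·67+25=92,  q_4=1·8+3=11
a_5=2:  p_5=2·92+67=251,  q_5=2·11+8=30
(x₁, y₁) = (251, 30);  251² − 70·30² = 1 ✓

251 30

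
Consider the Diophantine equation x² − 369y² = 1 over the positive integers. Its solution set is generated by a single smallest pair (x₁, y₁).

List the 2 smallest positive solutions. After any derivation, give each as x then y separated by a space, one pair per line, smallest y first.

d=369: √d = [19; 4,1,3,2,7,4,7,2,3,1,4,38] (ℓ=12, even), read p_11/q_11
k=0  a_k=19  p_k/q_k = 19/1
…
k=4  a_k=2  p_k/q_k = 826/43
k=5  a_k=7  p_k/q_k = 6147/320
k=6  a_k=4  p_k/q_k = 25414/1323
…
k=10  a_k=1  p_k/q_k = 1758061/91521
k=11  a_k=4  p_k/q_k = 8396801/437120
(x₁, y₁) = (8396801, 437120);  8396801² − 369·437120² = 1 ✓
n=2: (8396801,437120)∘(8396801,437120) = (8396801·8396801+369·437120·437120, 8396801·437120+437120·8396801) = (141012534067201,7340819306240)

8396801 437120
141012534067201 7340819306240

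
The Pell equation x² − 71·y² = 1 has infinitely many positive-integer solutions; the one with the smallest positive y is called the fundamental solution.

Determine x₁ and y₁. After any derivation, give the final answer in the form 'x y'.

d=71: √d = [8; 2,2,1,7,1,2,2,16] (ℓ=8, even), read p_7/q_7
i=0: a=8 ⇒ p=8, q=1
i=1: a=2 ⇒ p=17, q=2
i=2: a=2 ⇒ p=42, q=5
i=3: a=1 ⇒ p=59, q=7
i=4: a=7 ⇒ p=455, q=54
i=5: a=1 ⇒ p=514, q=61
i=6: a=2 ⇒ p=1483, q=176
i=7: a=2 ⇒ p=3480, q=413
(x₁, y₁) = (3480, 413);  3480² − 71·413² = 1 ✓

3480 413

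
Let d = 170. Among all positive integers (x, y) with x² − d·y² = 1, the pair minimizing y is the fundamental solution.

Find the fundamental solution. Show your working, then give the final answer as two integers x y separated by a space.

339 26

√170 → a₀=13, period (26); ℓ=1 odd so k=1
k=0  a_k=13  p_k/q_k = 13/1
k=1  a_k=26  p_k/q_k = 339/26
(x₁, y₁) = (339, 26);  339² − 170·26² = 1 ✓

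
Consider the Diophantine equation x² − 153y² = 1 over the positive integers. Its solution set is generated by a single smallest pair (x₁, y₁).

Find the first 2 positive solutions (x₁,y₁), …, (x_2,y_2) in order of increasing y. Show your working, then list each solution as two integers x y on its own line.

2177 176
9478657 766304

√153 → a₀=12, period (2,1,2,2,2,1,2,24); ℓ=8 even so k=7
step 0: (12, 1)  from 12·(1,0) + (0,1)
…
step 6: (804, 65)  from 1·(569,46) + (235,19)
step 7: (2177, 176)  from 2·(804,65) + (569,46)
(x₁, y₁) = (2177, 176);  2177² − 153·176² = 1 ✓
(2177+176√153)^2 = 9478657 + 766304√153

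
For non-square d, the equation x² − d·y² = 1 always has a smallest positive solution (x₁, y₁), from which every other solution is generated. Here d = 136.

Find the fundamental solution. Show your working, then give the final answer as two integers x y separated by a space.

35 3

[11; 1,1,1,22] for √136; ℓ=4 ⇒ convergent index 3
a_0=11:  p_0=11·1+0=11,  q_0=11·0+1=1
…
a_2=1:  p_2=1·12+11=23,  q_2=1·1+1=2
a_3=1:  p_3=1·23+12=35,  q_3=1·2+1=3
(x₁, y₁) = (35, 3);  35² − 136·3² = 1 ✓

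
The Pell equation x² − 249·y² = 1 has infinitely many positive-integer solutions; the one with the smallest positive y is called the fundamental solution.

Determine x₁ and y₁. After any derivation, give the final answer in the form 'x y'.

8553815 542076

√249 = [15; 1,3,1,1,5,…,3,1,30, …], period ℓ=16 (even) → k=15
a_0=15:  p_0=15·1+0=15,  q_0=15·0+1=1
a_1=1:  p_1=1·15+1=16,  q_1=1·1+0=1
…
a_5=5:  p_5=5·142+79=789,  q_5=5·9+5=50
…
a_9=3:  p_9=3·36751+3582=113835,  q_9=3·2329+227=7214
a_10=1:  p_10=1·113835+36751=150586,  q_10=1·7214+2329=9543
a_11=5:  p_11=5·150586+113835=866765,  q_11=5·9543+7214=54929
a_12=1:  p_12=1·866765+150586=1017351,  q_12=1·54929+9543=64472
a_13=1:  p_13=1·1017351+866765=1884116,  q_13=1·64472+54929=119401
a_14=3:  p_14=3·1884116+1017351=6669699,  q_14=3·119401+64472=422675
a_15=1:  p_15=1·6669699+1884116=8553815,  q_15=1·422675+119401=542076
fundamental: x₁=8553815, y₁=542076  (since 73167751054225 − 249·293846389776 = 1)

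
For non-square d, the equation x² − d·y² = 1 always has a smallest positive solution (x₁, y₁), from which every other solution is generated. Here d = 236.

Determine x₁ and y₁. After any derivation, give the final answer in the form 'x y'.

√236 = [15; 2,1,3,5,1,6,1,5,3,1,2,30, …], period ℓ=12 (even) → k=11
step 0: (15, 1)  from 15·(1,0) + (0,1)
step 1: (31, 2)  from 2·(15,1) + (1,0)
…
step 4: (891, 58)  from 5·(169,11) + (46,3)
step 5: (1060, 69)  from 1·(891,58) + (169,11)
…
step 10: (203535, 13249)  from 1·(154729,10072) + (48806,3177)
step 11: (561799, 36570)  from 2·(203535,13249) + (154729,10072)
(x₁, y₁) = (561799, 36570);  561799² − 236·36570² = 1 ✓

561799 36570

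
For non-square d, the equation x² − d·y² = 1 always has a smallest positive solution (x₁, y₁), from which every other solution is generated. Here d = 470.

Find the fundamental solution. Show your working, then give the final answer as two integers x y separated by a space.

1691 78

[21; 1,2,8,2,1,42] for √470; ℓ=6 ⇒ convergent index 5
k=0  a_k=21  p_k/q_k = 21/1
…
k=2  a_k=2  p_k/q_k = 65/3
k=3  a_k=8  p_k/q_k = 542/25
k=4  a_k=2  p_k/q_k = 1149/53
k=5  a_k=1  p_k/q_k = 1691/78
(x₁, y₁) = (1691, 78);  1691² − 470·78² = 1 ✓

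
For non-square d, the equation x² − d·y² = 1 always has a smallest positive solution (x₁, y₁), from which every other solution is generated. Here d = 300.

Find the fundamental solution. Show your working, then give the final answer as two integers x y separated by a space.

1351 78

d=300: √d = [17; 3,8,3,34] (ℓ=4, even), read p_3/q_3
k=0  a_k=17  p_k/q_k = 17/1
…
k=2  a_k=8  p_k/q_k = 433/25
k=3  a_k=3  p_k/q_k = 1351/78
fundamental: x₁=1351, y₁=78  (since 1825201 − 300·6084 = 1)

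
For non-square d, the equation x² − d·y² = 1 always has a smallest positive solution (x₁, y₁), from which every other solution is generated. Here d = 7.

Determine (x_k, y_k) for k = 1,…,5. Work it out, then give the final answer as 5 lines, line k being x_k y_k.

√7 = [2; 1,1,1,4, …], period ℓ=4 (even) → k=3
step 0: (2, 1)  from 2·(1,0) + (0,1)
step 1: (3, 1)  from 1·(2,1) + (1,0)
step 2: (5, 2)  from 1·(3,1) + (2,1)
step 3: (8, 3)  from 1·(5,2) + (3,1)
fundamental: x₁=8, y₁=3  (since 64 − 7·9 = 1)
(8+3√7)^2 = 127 + 48√7
(8+3√7)^3 = 2024 + 765√7
(8+3√7)^4 = 32257 + 12192√7
(8+3√7)^5 = 514088 + 194307√7

8 3
127 48
2024 765
32257 12192
514088 194307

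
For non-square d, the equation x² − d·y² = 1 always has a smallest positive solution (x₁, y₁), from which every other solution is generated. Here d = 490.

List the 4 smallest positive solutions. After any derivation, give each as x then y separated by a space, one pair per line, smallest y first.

1039681 46968
2161873163521 97663474416
4495316905044313921 203077717488555624
9347391150304592810234881 422272088792340335957472

d=490: √d = [22; 7,2,1,4,4,4,1,2,7,44] (ℓ=10, even), read p_9/q_9
step 0: (22, 1)  from 22·(1,0) + (0,1)
step 1: (155, 7)  from 7·(22,1) + (1,0)
step 2: (332, 15)  from 2·(155,7) + (22,1)
step 3: (487, 22)  from 1·(332,15) + (155,7)
…
step 5: (9607, 434)  from 4·(2280,103) + (487,22)
step 6: (40708, 1839)  from 4·(9607,434) + (2280,103)
step 7: (50315, 2273)  from 1·(40708,1839) + (9607,434)
step 8: (141338, 6385)  from 2·(50315,2273) + (40708,1839)
step 9: (1039681, 46968)  from 7·(141338,6385) + (50315,2273)
→ (1039681, 46968).  Check: 1039681²=1080936581761, 490·46968²=1080936581760, difference 1.
(x_2, y_2) = (1039681·1039681 + 490·46968·46968, 1039681·46968 + 46968·1039681) = (2161873163521, 97663474416)
(x_3, y_3) = (1039681·2161873163521 + 490·46968·97663474416, 1039681·97663474416 + 46968·2161873163521) = (4495316905044313921, 203077717488555624)
(x_4, y_4) = (1039681·4495316905044313921 + 490·46968·203077717488555624, 1039681·203077717488555624 + 46968·4495316905044313921) = (9347391150304592810234881, 422272088792340335957472)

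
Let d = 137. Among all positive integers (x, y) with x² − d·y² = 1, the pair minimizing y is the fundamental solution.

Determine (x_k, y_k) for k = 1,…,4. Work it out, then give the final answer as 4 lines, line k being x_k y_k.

6083073 519712
74007554246657 6322892069952
900386710067742990849 76925228065277725280
10954236171143757109591351297 935883555725460013412300928

d=137: √d = [11; 1,2,2,1,1,2,2,1,22] (ℓ=9, odd), read p_17/q_17
step 0: (11, 1)  from 11·(1,0) + (0,1)
…
step 2: (35, 3)  from 2·(12,1) + (11,1)
…
step 4: (117, 10)  from 1·(82,7) + (35,3)
…
step 8: (1744, 149)  from 1·(1229,105) + (515,44)
…
step 16: (4286741, 366241)  from 2·(1796332,153471) + (694077,59299)
step 17: (6083073, 519712)  from 1·(4286741,366241) + (1796332,153471)
(x₁, y₁) = (6083073, 519712);  6083073² − 137·519712² = 1 ✓
n=2: (6083073,519712)∘(6083073,519712) = (6083073·6083073+137·519712·519712, 6083073·519712+519712·6083073) = (74007554246657,6322892069952)
n=3: (74007554246657,6322892069952)∘(6083073,519712) = (6083073·74007554246657+137·519712·6322892069952, 6083073·6322892069952+519712·74007554246657) = (900386710067742990849,76925228065277725280)
n=4: (900386710067742990849,76925228065277725280)∘(6083073,519712) = (6083073·900386710067742990849+137·519712·76925228065277725280, 6083073·76925228065277725280+519712·900386710067742990849) = (10954236171143757109591351297,935883555725460013412300928)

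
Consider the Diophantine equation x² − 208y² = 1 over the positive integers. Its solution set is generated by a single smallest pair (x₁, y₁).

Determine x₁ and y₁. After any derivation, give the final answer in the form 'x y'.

√208 = [14; 2,2,1,2,2,28, …], period ℓ=6 (even) → k=5
a_0=14:  p_0=14·1+0=14,  q_0=14·0+1=1
…
a_2=2:  p_2=2·29+14=72,  q_2=2·2+1=5
a_3=1:  p_3=1·72+29=101,  q_3=1·5+2=7
a_4=2:  p_4=2·101+72=274,  q_4=2·7+5=19
a_5=2:  p_5=2·274+101=649,  q_5=2·19+7=45
fundamental: x₁=649, y₁=45  (since 421201 − 208·2025 = 1)

649 45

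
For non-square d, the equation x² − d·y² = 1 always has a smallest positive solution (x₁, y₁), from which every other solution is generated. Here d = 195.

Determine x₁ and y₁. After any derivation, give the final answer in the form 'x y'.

√195 → a₀=13, period (1,26); ℓ=2 even so k=1
i=0: a=13 ⇒ p=13, q=1
i=1: a=1 ⇒ p=14, q=1
→ (14, 1).  Check: 14²=196, 195·1²=195, difference 1.

14 1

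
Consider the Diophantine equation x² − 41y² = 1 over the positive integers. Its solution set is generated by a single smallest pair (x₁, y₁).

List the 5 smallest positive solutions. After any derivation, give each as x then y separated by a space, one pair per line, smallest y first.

2049 320
8396801 1311360
34410088449 5373952960
141012534067201 22022457918720
577869330197301249 90248027176961600

[6; 2,2,12] for √41; ℓ=3 ⇒ convergent index 5
step 0: (6, 1)  from 6·(1,0) + (0,1)
step 1: (13, 2)  from 2·(6,1) + (1,0)
step 2: (32, 5)  from 2·(13,2) + (6,1)
step 3: (397, 62)  from 12·(32,5) + (13,2)
step 4: (826, 129)  from 2·(397,62) + (32,5)
step 5: (2049, 320)  from 2·(826,129) + (397,62)
(x₁, y₁) = (2049, 320);  2049² − 41·320² = 1 ✓
(x_2, y_2) = (2049·2049 + 41·320·320, 2049·320 + 320·2049) = (8396801, 1311360)
(x_3, y_3) = (2049·8396801 + 41·320·1311360, 2049·1311360 + 320·8396801) = (34410088449, 5373952960)
(x_4, y_4) = (2049·34410088449 + 41·320·5373952960, 2049·5373952960 + 320·34410088449) = (141012534067201, 22022457918720)
(x_5, y_5) = (2049·141012534067201 + 41·320·22022457918720, 2049·22022457918720 + 320·141012534067201) = (577869330197301249, 90248027176961600)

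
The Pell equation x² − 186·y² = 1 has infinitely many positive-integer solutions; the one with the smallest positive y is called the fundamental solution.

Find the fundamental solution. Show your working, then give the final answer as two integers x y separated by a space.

√186 = [13; 1,1,1,3,4,3,1,1,1,26, …], period ℓ=10 (even) → k=9
k=0  a_k=13  p_k/q_k = 13/1
k=1  a_k=1  p_k/q_k = 14/1
…
k=3  a_k=1  p_k/q_k = 41/3
k=4  a_k=3  p_k/q_k = 150/11
k=5  a_k=4  p_k/q_k = 641/47
k=6  a_k=3  p_k/q_k = 2073/152
k=7  a_k=1  p_k/q_k = 2714/199
k=8  a_k=1  p_k/q_k = 4787/351
k=9  a_k=1  p_k/q_k = 7501/550
(x₁, y₁) = (7501, 550);  7501² − 186·550² = 1 ✓

7501 550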